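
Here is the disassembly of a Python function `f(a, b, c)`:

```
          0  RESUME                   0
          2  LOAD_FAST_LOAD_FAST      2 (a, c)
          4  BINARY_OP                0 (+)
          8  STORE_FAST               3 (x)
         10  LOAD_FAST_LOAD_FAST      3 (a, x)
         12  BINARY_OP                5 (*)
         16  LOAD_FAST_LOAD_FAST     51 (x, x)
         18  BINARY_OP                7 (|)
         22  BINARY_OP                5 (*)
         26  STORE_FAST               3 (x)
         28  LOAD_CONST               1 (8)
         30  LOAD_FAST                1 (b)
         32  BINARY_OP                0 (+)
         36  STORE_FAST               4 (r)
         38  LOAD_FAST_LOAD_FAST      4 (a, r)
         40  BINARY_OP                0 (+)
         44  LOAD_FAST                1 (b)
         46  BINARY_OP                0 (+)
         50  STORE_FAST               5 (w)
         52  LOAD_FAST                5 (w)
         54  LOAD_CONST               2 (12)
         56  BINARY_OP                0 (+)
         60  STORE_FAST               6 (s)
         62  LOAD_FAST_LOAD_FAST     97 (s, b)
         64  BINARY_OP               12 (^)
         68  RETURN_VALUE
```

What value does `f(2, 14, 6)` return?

60

LOAD_FAST_LOAD_FAST a,c → push 2,6. Stack: [2, 6]
BINARY_OP + → 2 + 6 = 8. Stack: [8]
STORE_FAST x → x=8. Stack: []
LOAD_FAST_LOAD_FAST a,x → push 2,8. Stack: [2, 8]
BINARY_OP * → 2 * 8 = 16. Stack: [16]
LOAD_FAST_LOAD_FAST x,x → push 8,8. Stack: [16, 8, 8]
BINARY_OP | → 8 | 8 = 8. Stack: [16, 8]
BINARY_OP * → 16 * 8 = 128. Stack: [128]
STORE_FAST x → x=128. Stack: []
LOAD_CONST → push 8. Stack: [8]
LOAD_FAST b → push 14. Stack: [8, 14]
BINARY_OP + → 8 + 14 = 22. Stack: [22]
STORE_FAST r → r=22. Stack: []
LOAD_FAST_LOAD_FAST a,r → push 2,22. Stack: [2, 22]
BINARY_OP + → 2 + 22 = 24. Stack: [24]
LOAD_FAST b → push 14. Stack: [24, 14]
BINARY_OP + → 24 + 14 = 38. Stack: [38]
STORE_FAST w → w=38. Stack: []
LOAD_FAST w → push 38. Stack: [38]
LOAD_CONST → push 12. Stack: [38, 12]
BINARY_OP + → 38 + 12 = 50. Stack: [50]
STORE_FAST s → s=50. Stack: []
LOAD_FAST_LOAD_FAST s,b → push 50,14. Stack: [50, 14]
BINARY_OP ^ → 50 ^ 14 = 60. Stack: [60]
RETURN_VALUE → return 60.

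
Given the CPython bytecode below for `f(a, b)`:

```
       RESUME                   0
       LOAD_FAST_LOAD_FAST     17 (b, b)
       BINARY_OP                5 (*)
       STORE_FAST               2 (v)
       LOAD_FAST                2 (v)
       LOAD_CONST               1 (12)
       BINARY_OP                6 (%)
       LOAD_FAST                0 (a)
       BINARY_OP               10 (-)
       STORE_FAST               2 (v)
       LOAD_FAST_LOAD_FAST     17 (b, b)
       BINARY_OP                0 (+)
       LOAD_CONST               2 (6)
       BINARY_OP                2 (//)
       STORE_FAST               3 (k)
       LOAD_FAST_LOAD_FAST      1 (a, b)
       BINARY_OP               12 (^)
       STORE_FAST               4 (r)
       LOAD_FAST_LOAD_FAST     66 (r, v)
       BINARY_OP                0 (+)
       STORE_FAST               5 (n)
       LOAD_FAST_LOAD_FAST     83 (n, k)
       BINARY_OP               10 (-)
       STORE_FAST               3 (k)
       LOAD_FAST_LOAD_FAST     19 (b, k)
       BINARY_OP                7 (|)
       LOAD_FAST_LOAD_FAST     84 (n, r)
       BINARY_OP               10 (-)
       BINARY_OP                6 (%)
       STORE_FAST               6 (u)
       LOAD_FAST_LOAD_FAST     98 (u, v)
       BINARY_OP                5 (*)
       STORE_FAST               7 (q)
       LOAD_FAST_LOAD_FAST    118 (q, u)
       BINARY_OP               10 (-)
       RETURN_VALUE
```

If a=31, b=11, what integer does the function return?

155

LOAD_FAST_LOAD_FAST b,b → push 11,11. Stack: [11, 11]
BINARY_OP * → 11 * 11 = 121. Stack: [121]
STORE_FAST v → v=121. Stack: []
LOAD_FAST v → push 121. Stack: [121]
LOAD_CONST → push 12. Stack: [121, 12]
BINARY_OP % → 121 % 12 = 1. Stack: [1]
LOAD_FAST a → push 31. Stack: [1, 31]
BINARY_OP - → 1 - 31 = -30. Stack: [-30]
STORE_FAST v → v=-30. Stack: []
LOAD_FAST_LOAD_FAST b,b → push 11,11. Stack: [11, 11]
BINARY_OP + → 11 + 11 = 22. Stack: [22]
LOAD_CONST → push 6. Stack: [22, 6]
BINARY_OP // → 22 // 6 = 3. Stack: [3]
STORE_FAST k → k=3. Stack: []
LOAD_FAST_LOAD_FAST a,b → push 31,11. Stack: [31, 11]
BINARY_OP ^ → 31 ^ 11 = 20. Stack: [20]
STORE_FAST r → r=20. Stack: []
LOAD_FAST_LOAD_FAST r,v → push 20,-30. Stack: [20, -30]
BINARY_OP + → 20 + -30 = -10. Stack: [-10]
STORE_FAST n → n=-10. Stack: []
LOAD_FAST_LOAD_FAST n,k → push -10,3. Stack: [-10, 3]
BINARY_OP - → -10 - 3 = -13. Stack: [-13]
STORE_FAST k → k=-13. Stack: []
LOAD_FAST_LOAD_FAST b,k → push 11,-13. Stack: [11, -13]
BINARY_OP | → 11 | -13 = -5. Stack: [-5]
LOAD_FAST_LOAD_FAST n,r → push -10,20. Stack: [-5, -10, 20]
BINARY_OP - → -10 - 20 = -30. Stack: [-5, -30]
BINARY_OP % → -5 % -30 = -5. Stack: [-5]
STORE_FAST u → u=-5. Stack: []
LOAD_FAST_LOAD_FAST u,v → push -5,-30. Stack: [-5, -30]
BINARY_OP * → -5 * -30 = 150. Stack: [150]
STORE_FAST q → q=150. Stack: []
LOAD_FAST_LOAD_FAST q,u → push 150,-5. Stack: [150, -5]
BINARY_OP - → 150 - -5 = 155. Stack: [155]
RETURN_VALUE → return 155.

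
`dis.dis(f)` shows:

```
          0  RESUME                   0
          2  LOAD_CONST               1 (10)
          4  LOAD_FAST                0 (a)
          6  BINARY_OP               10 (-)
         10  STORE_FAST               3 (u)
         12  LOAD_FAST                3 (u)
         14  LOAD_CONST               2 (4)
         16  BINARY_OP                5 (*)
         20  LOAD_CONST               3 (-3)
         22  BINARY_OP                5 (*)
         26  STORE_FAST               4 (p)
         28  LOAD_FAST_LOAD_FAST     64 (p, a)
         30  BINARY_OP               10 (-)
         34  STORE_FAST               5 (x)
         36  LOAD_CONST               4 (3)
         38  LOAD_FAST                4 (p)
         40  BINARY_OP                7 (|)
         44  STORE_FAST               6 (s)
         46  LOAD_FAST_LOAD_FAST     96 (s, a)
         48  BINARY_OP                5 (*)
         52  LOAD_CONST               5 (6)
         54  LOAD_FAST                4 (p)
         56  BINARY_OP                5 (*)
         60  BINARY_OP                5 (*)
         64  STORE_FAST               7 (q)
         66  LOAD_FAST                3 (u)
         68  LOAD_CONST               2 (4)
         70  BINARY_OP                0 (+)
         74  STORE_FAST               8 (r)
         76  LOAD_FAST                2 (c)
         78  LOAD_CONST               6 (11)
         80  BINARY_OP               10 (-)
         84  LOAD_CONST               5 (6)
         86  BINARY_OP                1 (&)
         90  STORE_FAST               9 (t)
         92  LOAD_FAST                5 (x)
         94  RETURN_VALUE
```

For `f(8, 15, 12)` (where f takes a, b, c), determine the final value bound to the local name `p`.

-24

LOAD_CONST → push 10. Stack: [10]
LOAD_FAST a → push 8. Stack: [10, 8]
BINARY_OP - → 10 - 8 = 2. Stack: [2]
STORE_FAST u → u=2. Stack: []
LOAD_FAST u → push 2. Stack: [2]
LOAD_CONST → push 4. Stack: [2, 4]
BINARY_OP * → 2 * 4 = 8. Stack: [8]
LOAD_CONST → push -3. Stack: [8, -3]
BINARY_OP * → 8 * -3 = -24. Stack: [-24]
STORE_FAST p → p=-24. Stack: []
LOAD_FAST_LOAD_FAST p,a → push -24,8. Stack: [-24, 8]
BINARY_OP - → -24 - 8 = -32. Stack: [-32]
STORE_FAST x → x=-32. Stack: []
LOAD_CONST → push 3. Stack: [3]
LOAD_FAST p → push -24. Stack: [3, -24]
BINARY_OP | → 3 | -24 = -21. Stack: [-21]
STORE_FAST s → s=-21. Stack: []
LOAD_FAST_LOAD_FAST s,a → push -21,8. Stack: [-21, 8]
BINARY_OP * → -21 * 8 = -168. Stack: [-168]
LOAD_CONST → push 6. Stack: [-168, 6]
LOAD_FAST p → push -24. Stack: [-168, 6, -24]
BINARY_OP * → 6 * -24 = -144. Stack: [-168, -144]
BINARY_OP * → -168 * -144 = 24192. Stack: [24192]
STORE_FAST q → q=24192. Stack: []
LOAD_FAST u → push 2. Stack: [2]
LOAD_CONST → push 4. Stack: [2, 4]
BINARY_OP + → 2 + 4 = 6. Stack: [6]
STORE_FAST r → r=6. Stack: []
LOAD_FAST c → push 12. Stack: [12]
LOAD_CONST → push 11. Stack: [12, 11]
BINARY_OP - → 12 - 11 = 1. Stack: [1]
LOAD_CONST → push 6. Stack: [1, 6]
BINARY_OP & → 1 & 6 = 0. Stack: [0]
STORE_FAST t → t=0. Stack: []
LOAD_FAST x → push -32. Stack: [-32]
RETURN_VALUE → return -32.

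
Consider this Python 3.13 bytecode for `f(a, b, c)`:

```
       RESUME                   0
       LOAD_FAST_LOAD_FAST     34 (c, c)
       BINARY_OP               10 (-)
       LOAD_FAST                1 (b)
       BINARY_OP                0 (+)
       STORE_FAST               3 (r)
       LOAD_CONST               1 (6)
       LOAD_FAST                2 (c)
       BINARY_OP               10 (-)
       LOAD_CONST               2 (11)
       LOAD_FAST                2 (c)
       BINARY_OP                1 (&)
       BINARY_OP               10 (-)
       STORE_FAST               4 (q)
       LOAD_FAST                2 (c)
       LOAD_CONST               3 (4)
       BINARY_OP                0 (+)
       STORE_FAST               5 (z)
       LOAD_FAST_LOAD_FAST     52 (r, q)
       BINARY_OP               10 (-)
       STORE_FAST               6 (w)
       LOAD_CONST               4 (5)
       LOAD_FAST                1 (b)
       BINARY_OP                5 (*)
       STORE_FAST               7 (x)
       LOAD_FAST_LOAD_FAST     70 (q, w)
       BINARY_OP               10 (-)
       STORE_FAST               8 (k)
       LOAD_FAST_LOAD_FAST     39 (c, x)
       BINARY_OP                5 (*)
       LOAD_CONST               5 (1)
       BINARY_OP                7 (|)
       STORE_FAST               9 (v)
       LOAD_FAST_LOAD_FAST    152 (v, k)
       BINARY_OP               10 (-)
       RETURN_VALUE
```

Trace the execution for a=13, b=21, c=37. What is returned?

LOAD_FAST_LOAD_FAST c,c → push 37,37. Stack: [37, 37]
BINARY_OP - → 37 - 37 = 0. Stack: [0]
LOAD_FAST b → push 21. Stack: [0, 21]
BINARY_OP + → 0 + 21 = 21. Stack: [21]
STORE_FAST r → r=21. Stack: []
LOAD_CONST → push 6. Stack: [6]
LOAD_FAST c → push 37. Stack: [6, 37]
BINARY_OP - → 6 - 37 = -31. Stack: [-31]
LOAD_CONST → push 11. Stack: [-31, 11]
LOAD_FAST c → push 37. Stack: [-31, 11, 37]
BINARY_OP & → 11 & 37 = 1. Stack: [-31, 1]
BINARY_OP - → -31 - 1 = -32. Stack: [-32]
STORE_FAST q → q=-32. Stack: []
LOAD_FAST c → push 37. Stack: [37]
LOAD_CONST → push 4. Stack: [37, 4]
BINARY_OP + → 37 + 4 = 41. Stack: [41]
STORE_FAST z → z=41. Stack: []
LOAD_FAST_LOAD_FAST r,q → push 21,-32. Stack: [21, -32]
BINARY_OP - → 21 - -32 = 53. Stack: [53]
STORE_FAST w → w=53. Stack: []
LOAD_CONST → push 5. Stack: [5]
LOAD_FAST b → push 21. Stack: [5, 21]
BINARY_OP * → 5 * 21 = 105. Stack: [105]
STORE_FAST x → x=105. Stack: []
LOAD_FAST_LOAD_FAST q,w → push -32,53. Stack: [-32, 53]
BINARY_OP - → -32 - 53 = -85. Stack: [-85]
STORE_FAST k → k=-85. Stack: []
LOAD_FAST_LOAD_FAST c,x → push 37,105. Stack: [37, 105]
BINARY_OP * → 37 * 105 = 3885. Stack: [3885]
LOAD_CONST → push 1. Stack: [3885, 1]
BINARY_OP | → 3885 | 1 = 3885. Stack: [3885]
STORE_FAST v → v=3885. Stack: []
LOAD_FAST_LOAD_FAST v,k → push 3885,-85. Stack: [3885, -85]
BINARY_OP - → 3885 - -85 = 3970. Stack: [3970]
RETURN_VALUE → return 3970.

3970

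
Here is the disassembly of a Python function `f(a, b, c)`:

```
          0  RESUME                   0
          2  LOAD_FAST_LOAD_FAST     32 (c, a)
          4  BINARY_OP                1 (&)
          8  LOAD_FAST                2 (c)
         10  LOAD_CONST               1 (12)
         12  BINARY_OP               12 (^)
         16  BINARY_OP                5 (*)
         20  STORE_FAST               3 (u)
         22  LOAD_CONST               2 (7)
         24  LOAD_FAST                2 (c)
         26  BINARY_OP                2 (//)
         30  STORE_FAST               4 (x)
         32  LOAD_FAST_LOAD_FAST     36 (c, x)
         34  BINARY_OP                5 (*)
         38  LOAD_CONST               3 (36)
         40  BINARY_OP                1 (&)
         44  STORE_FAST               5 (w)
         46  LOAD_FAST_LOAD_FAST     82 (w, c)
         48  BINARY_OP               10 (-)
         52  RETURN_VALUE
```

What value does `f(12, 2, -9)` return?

LOAD_FAST_LOAD_FAST c,a → push -9,12. Stack: [-9, 12]
BINARY_OP & → -9 & 12 = 4. Stack: [4]
LOAD_FAST c → push -9. Stack: [4, -9]
LOAD_CONST → push 12. Stack: [4, -9, 12]
BINARY_OP ^ → -9 ^ 12 = -5. Stack: [4, -5]
BINARY_OP * → 4 * -5 = -20. Stack: [-20]
STORE_FAST u → u=-20. Stack: []
LOAD_CONST → push 7. Stack: [7]
LOAD_FAST c → push -9. Stack: [7, -9]
BINARY_OP // → 7 // -9 = -1. Stack: [-1]
STORE_FAST x → x=-1. Stack: []
LOAD_FAST_LOAD_FAST c,x → push -9,-1. Stack: [-9, -1]
BINARY_OP * → -9 * -1 = 9. Stack: [9]
LOAD_CONST → push 36. Stack: [9, 36]
BINARY_OP & → 9 & 36 = 0. Stack: [0]
STORE_FAST w → w=0. Stack: []
LOAD_FAST_LOAD_FAST w,c → push 0,-9. Stack: [0, -9]
BINARY_OP - → 0 - -9 = 9. Stack: [9]
RETURN_VALUE → return 9.

9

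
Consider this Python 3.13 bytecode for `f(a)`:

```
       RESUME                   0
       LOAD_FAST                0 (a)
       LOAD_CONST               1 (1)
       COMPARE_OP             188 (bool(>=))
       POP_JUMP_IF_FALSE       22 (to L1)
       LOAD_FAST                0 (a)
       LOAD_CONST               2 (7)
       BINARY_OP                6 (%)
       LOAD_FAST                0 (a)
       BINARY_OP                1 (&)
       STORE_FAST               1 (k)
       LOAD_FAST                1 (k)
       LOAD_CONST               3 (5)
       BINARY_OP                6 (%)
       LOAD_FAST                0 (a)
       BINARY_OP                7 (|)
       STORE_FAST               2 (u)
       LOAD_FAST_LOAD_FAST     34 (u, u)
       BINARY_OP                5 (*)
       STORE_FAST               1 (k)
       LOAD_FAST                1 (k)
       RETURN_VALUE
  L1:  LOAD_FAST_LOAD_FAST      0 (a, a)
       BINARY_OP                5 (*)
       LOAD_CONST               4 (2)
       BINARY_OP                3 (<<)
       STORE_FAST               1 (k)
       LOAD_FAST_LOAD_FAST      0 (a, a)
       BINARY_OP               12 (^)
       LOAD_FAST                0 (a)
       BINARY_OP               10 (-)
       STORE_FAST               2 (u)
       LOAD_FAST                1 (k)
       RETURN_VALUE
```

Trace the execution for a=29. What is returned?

841

LOAD_FAST a → push 29. Stack: [29]
LOAD_CONST → push 1. Stack: [29, 1]
COMPARE_OP bool(>=) → 29 vs 1 = True. Stack: [True]
POP_JUMP_IF_FALSE → pop True; no jump. Stack: []
LOAD_FAST a → push 29. Stack: [29]
LOAD_CONST → push 7. Stack: [29, 7]
BINARY_OP % → 29 % 7 = 1. Stack: [1]
LOAD_FAST a → push 29. Stack: [1, 29]
BINARY_OP & → 1 & 29 = 1. Stack: [1]
STORE_FAST k → k=1. Stack: []
LOAD_FAST k → push 1. Stack: [1]
LOAD_CONST → push 5. Stack: [1, 5]
BINARY_OP % → 1 % 5 = 1. Stack: [1]
LOAD_FAST a → push 29. Stack: [1, 29]
BINARY_OP | → 1 | 29 = 29. Stack: [29]
STORE_FAST u → u=29. Stack: []
LOAD_FAST_LOAD_FAST u,u → push 29,29. Stack: [29, 29]
BINARY_OP * → 29 * 29 = 841. Stack: [841]
STORE_FAST k → k=841. Stack: []
LOAD_FAST k → push 841. Stack: [841]
RETURN_VALUE → return 841.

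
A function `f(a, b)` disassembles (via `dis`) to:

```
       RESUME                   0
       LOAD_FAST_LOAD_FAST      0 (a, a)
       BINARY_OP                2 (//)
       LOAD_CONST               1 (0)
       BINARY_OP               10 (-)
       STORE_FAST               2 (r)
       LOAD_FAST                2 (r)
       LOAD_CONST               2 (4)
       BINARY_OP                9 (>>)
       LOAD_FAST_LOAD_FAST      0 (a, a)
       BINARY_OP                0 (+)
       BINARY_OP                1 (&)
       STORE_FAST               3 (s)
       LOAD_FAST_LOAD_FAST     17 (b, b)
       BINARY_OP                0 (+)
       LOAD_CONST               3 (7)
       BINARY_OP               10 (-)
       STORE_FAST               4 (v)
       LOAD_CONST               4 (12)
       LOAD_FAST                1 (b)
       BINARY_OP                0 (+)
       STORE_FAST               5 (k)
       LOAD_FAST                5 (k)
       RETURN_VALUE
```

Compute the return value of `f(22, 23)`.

LOAD_FAST_LOAD_FAST a,a → push 22,22. Stack: [22, 22]
BINARY_OP // → 22 // 22 = 1. Stack: [1]
LOAD_CONST → push 0. Stack: [1, 0]
BINARY_OP - → 1 - 0 = 1. Stack: [1]
STORE_FAST r → r=1. Stack: []
LOAD_FAST r → push 1. Stack: [1]
LOAD_CONST → push 4. Stack: [1, 4]
BINARY_OP >> → 1 >> 4 = 0. Stack: [0]
LOAD_FAST_LOAD_FAST a,a → push 22,22. Stack: [0, 22, 22]
BINARY_OP + → 22 + 22 = 44. Stack: [0, 44]
BINARY_OP & → 0 & 44 = 0. Stack: [0]
STORE_FAST s → s=0. Stack: []
LOAD_FAST_LOAD_FAST b,b → push 23,23. Stack: [23, 23]
BINARY_OP + → 23 + 23 = 46. Stack: [46]
LOAD_CONST → push 7. Stack: [46, 7]
BINARY_OP - → 46 - 7 = 39. Stack: [39]
STORE_FAST v → v=39. Stack: []
LOAD_CONST → push 12. Stack: [12]
LOAD_FAST b → push 23. Stack: [12, 23]
BINARY_OP + → 12 + 23 = 35. Stack: [35]
STORE_FAST k → k=35. Stack: []
LOAD_FAST k → push 35. Stack: [35]
RETURN_VALUE → return 35.

35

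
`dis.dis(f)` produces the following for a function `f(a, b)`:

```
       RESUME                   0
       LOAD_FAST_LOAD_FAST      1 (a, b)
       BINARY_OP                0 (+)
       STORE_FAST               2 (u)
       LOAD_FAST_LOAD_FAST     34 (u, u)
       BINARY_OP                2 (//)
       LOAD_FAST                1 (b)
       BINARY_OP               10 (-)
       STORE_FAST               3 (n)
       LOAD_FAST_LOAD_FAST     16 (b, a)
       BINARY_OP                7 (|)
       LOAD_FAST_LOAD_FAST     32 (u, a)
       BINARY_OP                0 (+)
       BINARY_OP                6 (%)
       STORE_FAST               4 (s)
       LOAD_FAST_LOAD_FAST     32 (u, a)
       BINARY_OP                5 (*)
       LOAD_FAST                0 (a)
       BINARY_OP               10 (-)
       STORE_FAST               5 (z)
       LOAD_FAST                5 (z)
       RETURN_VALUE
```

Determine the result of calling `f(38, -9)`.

LOAD_FAST_LOAD_FAST a,b → push 38,-9. Stack: [38, -9]
BINARY_OP + → 38 + -9 = 29. Stack: [29]
STORE_FAST u → u=29. Stack: []
LOAD_FAST_LOAD_FAST u,u → push 29,29. Stack: [29, 29]
BINARY_OP // → 29 // 29 = 1. Stack: [1]
LOAD_FAST b → push -9. Stack: [1, -9]
BINARY_OP - → 1 - -9 = 10. Stack: [10]
STORE_FAST n → n=10. Stack: []
LOAD_FAST_LOAD_FAST b,a → push -9,38. Stack: [-9, 38]
BINARY_OP | → -9 | 38 = -9. Stack: [-9]
LOAD_FAST_LOAD_FAST u,a → push 29,38. Stack: [-9, 29, 38]
BINARY_OP + → 29 + 38 = 67. Stack: [-9, 67]
BINARY_OP % → -9 % 67 = 58. Stack: [58]
STORE_FAST s → s=58. Stack: []
LOAD_FAST_LOAD_FAST u,a → push 29,38. Stack: [29, 38]
BINARY_OP * → 29 * 38 = 1102. Stack: [1102]
LOAD_FAST a → push 38. Stack: [1102, 38]
BINARY_OP - → 1102 - 38 = 1064. Stack: [1064]
STORE_FAST z → z=1064. Stack: []
LOAD_FAST z → push 1064. Stack: [1064]
RETURN_VALUE → return 1064.

1064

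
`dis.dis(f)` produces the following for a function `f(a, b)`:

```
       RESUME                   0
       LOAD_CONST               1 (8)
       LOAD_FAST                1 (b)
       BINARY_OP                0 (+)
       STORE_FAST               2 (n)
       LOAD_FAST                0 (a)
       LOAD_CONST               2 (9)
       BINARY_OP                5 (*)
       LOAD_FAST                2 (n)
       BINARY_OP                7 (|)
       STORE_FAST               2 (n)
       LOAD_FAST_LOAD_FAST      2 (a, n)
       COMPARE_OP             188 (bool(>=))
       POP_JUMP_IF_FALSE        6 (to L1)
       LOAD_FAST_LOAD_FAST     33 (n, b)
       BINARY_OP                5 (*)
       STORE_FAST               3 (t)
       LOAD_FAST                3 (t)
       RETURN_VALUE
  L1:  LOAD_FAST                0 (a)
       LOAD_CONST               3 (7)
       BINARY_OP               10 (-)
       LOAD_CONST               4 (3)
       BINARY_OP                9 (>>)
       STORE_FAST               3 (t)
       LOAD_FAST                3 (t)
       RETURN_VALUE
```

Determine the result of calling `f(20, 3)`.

LOAD_CONST → push 8. Stack: [8]
LOAD_FAST b → push 3. Stack: [8, 3]
BINARY_OP + → 8 + 3 = 11. Stack: [11]
STORE_FAST n → n=11. Stack: []
LOAD_FAST a → push 20. Stack: [20]
LOAD_CONST → push 9. Stack: [20, 9]
BINARY_OP * → 20 * 9 = 180. Stack: [180]
LOAD_FAST n → push 11. Stack: [180, 11]
BINARY_OP | → 180 | 11 = 191. Stack: [191]
STORE_FAST n → n=191. Stack: []
LOAD_FAST_LOAD_FAST a,n → push 20,191. Stack: [20, 191]
COMPARE_OP bool(>=) → 20 vs 191 = False. Stack: [False]
POP_JUMP_IF_FALSE → pop False; jump. Stack: []
LOAD_FAST a → push 20. Stack: [20]
LOAD_CONST → push 7. Stack: [20, 7]
BINARY_OP - → 20 - 7 = 13. Stack: [13]
LOAD_CONST → push 3. Stack: [13, 3]
BINARY_OP >> → 13 >> 3 = 1. Stack: [1]
STORE_FAST t → t=1. Stack: []
LOAD_FAST t → push 1. Stack: [1]
RETURN_VALUE → return 1.

1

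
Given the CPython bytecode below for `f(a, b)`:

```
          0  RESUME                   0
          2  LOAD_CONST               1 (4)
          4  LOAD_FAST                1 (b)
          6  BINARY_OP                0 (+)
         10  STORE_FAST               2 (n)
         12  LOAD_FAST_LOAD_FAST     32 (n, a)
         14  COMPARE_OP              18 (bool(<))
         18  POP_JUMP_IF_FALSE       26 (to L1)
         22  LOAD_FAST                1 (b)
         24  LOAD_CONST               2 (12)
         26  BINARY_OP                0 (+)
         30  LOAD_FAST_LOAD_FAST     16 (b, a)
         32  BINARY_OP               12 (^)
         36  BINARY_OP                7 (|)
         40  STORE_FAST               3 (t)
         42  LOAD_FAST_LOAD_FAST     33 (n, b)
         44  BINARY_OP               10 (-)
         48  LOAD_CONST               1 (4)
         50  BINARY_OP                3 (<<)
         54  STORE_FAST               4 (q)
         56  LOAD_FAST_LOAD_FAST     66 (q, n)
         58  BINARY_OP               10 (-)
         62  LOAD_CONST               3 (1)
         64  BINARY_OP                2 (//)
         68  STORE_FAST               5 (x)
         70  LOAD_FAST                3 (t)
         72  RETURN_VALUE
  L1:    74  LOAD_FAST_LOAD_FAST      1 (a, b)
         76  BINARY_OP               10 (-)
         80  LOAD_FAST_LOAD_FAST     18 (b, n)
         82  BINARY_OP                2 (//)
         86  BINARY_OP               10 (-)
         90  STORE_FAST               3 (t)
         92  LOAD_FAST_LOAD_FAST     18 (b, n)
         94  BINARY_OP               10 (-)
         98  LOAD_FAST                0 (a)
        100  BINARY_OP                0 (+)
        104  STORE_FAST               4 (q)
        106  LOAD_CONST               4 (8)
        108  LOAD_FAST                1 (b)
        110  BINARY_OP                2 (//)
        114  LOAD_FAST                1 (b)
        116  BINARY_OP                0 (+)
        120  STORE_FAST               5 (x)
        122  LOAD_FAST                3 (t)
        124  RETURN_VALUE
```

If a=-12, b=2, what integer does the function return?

-14

LOAD_CONST → push 4. Stack: [4]
LOAD_FAST b → push 2. Stack: [4, 2]
BINARY_OP + → 4 + 2 = 6. Stack: [6]
STORE_FAST n → n=6. Stack: []
LOAD_FAST_LOAD_FAST n,a → push 6,-12. Stack: [6, -12]
COMPARE_OP bool(<) → 6 vs -12 = False. Stack: [False]
POP_JUMP_IF_FALSE → pop False; jump. Stack: []
LOAD_FAST_LOAD_FAST a,b → push -12,2. Stack: [-12, 2]
BINARY_OP - → -12 - 2 = -14. Stack: [-14]
LOAD_FAST_LOAD_FAST b,n → push 2,6. Stack: [-14, 2, 6]
BINARY_OP // → 2 // 6 = 0. Stack: [-14, 0]
BINARY_OP - → -14 - 0 = -14. Stack: [-14]
STORE_FAST t → t=-14. Stack: []
LOAD_FAST_LOAD_FAST b,n → push 2,6. Stack: [2, 6]
BINARY_OP - → 2 - 6 = -4. Stack: [-4]
LOAD_FAST a → push -12. Stack: [-4, -12]
BINARY_OP + → -4 + -12 = -16. Stack: [-16]
STORE_FAST q → q=-16. Stack: []
LOAD_CONST → push 8. Stack: [8]
LOAD_FAST b → push 2. Stack: [8, 2]
BINARY_OP // → 8 // 2 = 4. Stack: [4]
LOAD_FAST b → push 2. Stack: [4, 2]
BINARY_OP + → 4 + 2 = 6. Stack: [6]
STORE_FAST x → x=6. Stack: []
LOAD_FAST t → push -14. Stack: [-14]
RETURN_VALUE → return -14.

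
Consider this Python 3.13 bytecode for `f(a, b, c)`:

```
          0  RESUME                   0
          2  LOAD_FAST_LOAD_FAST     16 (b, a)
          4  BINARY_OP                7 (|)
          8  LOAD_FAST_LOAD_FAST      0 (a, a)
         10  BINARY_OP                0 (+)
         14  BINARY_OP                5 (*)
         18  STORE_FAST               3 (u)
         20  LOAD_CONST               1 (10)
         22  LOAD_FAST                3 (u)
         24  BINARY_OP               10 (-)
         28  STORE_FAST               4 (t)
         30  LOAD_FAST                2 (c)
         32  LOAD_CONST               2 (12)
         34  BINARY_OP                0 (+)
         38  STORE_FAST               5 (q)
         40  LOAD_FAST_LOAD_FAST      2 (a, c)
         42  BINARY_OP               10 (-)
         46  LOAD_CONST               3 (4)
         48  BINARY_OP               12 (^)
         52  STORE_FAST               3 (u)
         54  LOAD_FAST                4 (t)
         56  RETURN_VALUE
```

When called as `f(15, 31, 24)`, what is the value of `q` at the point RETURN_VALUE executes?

LOAD_FAST_LOAD_FAST b,a → push 31,15. Stack: [31, 15]
BINARY_OP | → 31 | 15 = 31. Stack: [31]
LOAD_FAST_LOAD_FAST a,a → push 15,15. Stack: [31, 15, 15]
BINARY_OP + → 15 + 15 = 30. Stack: [31, 30]
BINARY_OP * → 31 * 30 = 930. Stack: [930]
STORE_FAST u → u=930. Stack: []
LOAD_CONST → push 10. Stack: [10]
LOAD_FAST u → push 930. Stack: [10, 930]
BINARY_OP - → 10 - 930 = -920. Stack: [-920]
STORE_FAST t → t=-920. Stack: []
LOAD_FAST c → push 24. Stack: [24]
LOAD_CONST → push 12. Stack: [24, 12]
BINARY_OP + → 24 + 12 = 36. Stack: [36]
STORE_FAST q → q=36. Stack: []
LOAD_FAST_LOAD_FAST a,c → push 15,24. Stack: [15, 24]
BINARY_OP - → 15 - 24 = -9. Stack: [-9]
LOAD_CONST → push 4. Stack: [-9, 4]
BINARY_OP ^ → -9 ^ 4 = -13. Stack: [-13]
STORE_FAST u → u=-13. Stack: []
LOAD_FAST t → push -920. Stack: [-920]
RETURN_VALUE → return -920.

36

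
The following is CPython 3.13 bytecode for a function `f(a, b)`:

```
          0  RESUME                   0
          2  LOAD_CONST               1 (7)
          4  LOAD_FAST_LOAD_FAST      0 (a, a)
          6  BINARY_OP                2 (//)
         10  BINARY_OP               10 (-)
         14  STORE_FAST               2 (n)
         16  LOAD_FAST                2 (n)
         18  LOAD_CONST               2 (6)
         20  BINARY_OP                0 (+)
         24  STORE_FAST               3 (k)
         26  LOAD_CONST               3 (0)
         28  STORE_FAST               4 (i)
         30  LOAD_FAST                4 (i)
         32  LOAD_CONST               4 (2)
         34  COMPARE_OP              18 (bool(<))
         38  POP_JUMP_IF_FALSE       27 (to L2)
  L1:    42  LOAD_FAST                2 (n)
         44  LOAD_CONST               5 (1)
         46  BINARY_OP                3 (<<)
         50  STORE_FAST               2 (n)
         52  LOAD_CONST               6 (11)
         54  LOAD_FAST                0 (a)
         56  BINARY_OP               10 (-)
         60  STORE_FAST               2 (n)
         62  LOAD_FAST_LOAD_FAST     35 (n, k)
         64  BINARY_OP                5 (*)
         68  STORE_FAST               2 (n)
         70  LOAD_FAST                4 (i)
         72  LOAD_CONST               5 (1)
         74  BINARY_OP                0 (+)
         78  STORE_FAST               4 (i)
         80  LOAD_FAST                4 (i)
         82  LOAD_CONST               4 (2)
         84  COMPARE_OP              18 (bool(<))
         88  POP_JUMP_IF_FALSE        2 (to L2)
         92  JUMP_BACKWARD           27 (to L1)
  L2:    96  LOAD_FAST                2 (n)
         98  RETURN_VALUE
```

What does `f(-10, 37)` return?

LOAD_CONST → push 7. Stack: [7]
LOAD_FAST_LOAD_FAST a,a → push -10,-10. Stack: [7, -10, -10]
BINARY_OP // → -10 // -10 = 1. Stack: [7, 1]
BINARY_OP - → 7 - 1 = 6. Stack: [6]
STORE_FAST n → n=6. Stack: []
LOAD_FAST n → push 6. Stack: [6]
LOAD_CONST → push 6. Stack: [6, 6]
BINARY_OP + → 6 + 6 = 12. Stack: [12]
STORE_FAST k → k=12. Stack: []
LOAD_CONST → push 0. Stack: [0]
STORE_FAST i → i=0. Stack: []
LOAD_FAST i → push 0. Stack: [0]
LOAD_CONST → push 2. Stack: [0, 2]
COMPARE_OP bool(<) → 0 vs 2 = True. Stack: [True]
POP_JUMP_IF_FALSE → pop True; no jump. Stack: []
LOAD_FAST n → push 6. Stack: [6]
LOAD_CONST → push 1. Stack: [6, 1]
BINARY_OP << → 6 << 1 = 12. Stack: [12]
STORE_FAST n → n=12. Stack: []
LOAD_CONST → push 11. Stack: [11]
LOAD_FAST a → push -10. Stack: [11, -10]
BINARY_OP - → 11 - -10 = 21. Stack: [21]
STORE_FAST n → n=21. Stack: []
LOAD_FAST_LOAD_FAST n,k → push 21,12. Stack: [21, 12]
BINARY_OP * → 21 * 12 = 252. Stack: [252]
STORE_FAST n → n=252. Stack: []
LOAD_FAST i → push 0. Stack: [0]
LOAD_CONST → push 1. Stack: [0, 1]
BINARY_OP + → 0 + 1 = 1. Stack: [1]
STORE_FAST i → i=1. Stack: []
LOAD_FAST i → push 1. Stack: [1]
LOAD_CONST → push 2. Stack: [1, 2]
COMPARE_OP bool(<) → 1 vs 2 = True. Stack: [True]
POP_JUMP_IF_FALSE → pop True; no jump. Stack: []
LOAD_FAST n → push 252. Stack: [252]
LOAD_CONST → push 1. Stack: [252, 1]
BINARY_OP << → 252 << 1 = 504. Stack: [504]
STORE_FAST n → n=504. Stack: []
LOAD_CONST → push 11. Stack: [11]
LOAD_FAST a → push -10. Stack: [11, -10]
BINARY_OP - → 11 - -10 = 21. Stack: [21]
STORE_FAST n → n=21. Stack: []
LOAD_FAST_LOAD_FAST n,k → push 21,12. Stack: [21, 12]
BINARY_OP * → 21 * 12 = 252. Stack: [252]
STORE_FAST n → n=252. Stack: []
LOAD_FAST i → push 1. Stack: [1]
LOAD_CONST → push 1. Stack: [1, 1]
BINARY_OP + → 1 + 1 = 2. Stack: [2]
STORE_FAST i → i=2. Stack: []
LOAD_FAST i → push 2. Stack: [2]
LOAD_CONST → push 2. Stack: [2, 2]
COMPARE_OP bool(<) → 2 vs 2 = False. Stack: [False]
POP_JUMP_IF_FALSE → pop False; jump. Stack: []
LOAD_FAST n → push 252. Stack: [252]
RETURN_VALUE → return 252.

252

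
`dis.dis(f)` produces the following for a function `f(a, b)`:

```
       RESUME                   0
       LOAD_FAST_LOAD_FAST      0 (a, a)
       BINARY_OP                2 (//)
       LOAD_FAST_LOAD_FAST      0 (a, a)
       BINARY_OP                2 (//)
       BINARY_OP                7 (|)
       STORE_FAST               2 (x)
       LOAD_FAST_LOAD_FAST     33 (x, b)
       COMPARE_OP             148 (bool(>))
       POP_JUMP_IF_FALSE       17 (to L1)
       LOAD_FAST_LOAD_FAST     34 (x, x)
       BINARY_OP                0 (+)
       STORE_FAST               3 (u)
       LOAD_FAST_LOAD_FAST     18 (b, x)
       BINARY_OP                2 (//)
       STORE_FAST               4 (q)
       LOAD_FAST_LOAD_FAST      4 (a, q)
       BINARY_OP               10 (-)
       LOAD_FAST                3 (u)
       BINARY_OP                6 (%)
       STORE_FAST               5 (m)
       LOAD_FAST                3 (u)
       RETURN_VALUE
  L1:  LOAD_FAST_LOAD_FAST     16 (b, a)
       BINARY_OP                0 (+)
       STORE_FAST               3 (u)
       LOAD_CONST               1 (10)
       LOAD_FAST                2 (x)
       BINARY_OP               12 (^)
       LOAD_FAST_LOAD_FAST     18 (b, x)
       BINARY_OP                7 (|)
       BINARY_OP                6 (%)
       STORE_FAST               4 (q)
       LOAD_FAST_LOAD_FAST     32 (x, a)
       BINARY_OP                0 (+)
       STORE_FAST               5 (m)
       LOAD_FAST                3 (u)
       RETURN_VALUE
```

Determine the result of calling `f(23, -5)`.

LOAD_FAST_LOAD_FAST a,a → push 23,23. Stack: [23, 23]
BINARY_OP // → 23 // 23 = 1. Stack: [1]
LOAD_FAST_LOAD_FAST a,a → push 23,23. Stack: [1, 23, 23]
BINARY_OP // → 23 // 23 = 1. Stack: [1, 1]
BINARY_OP | → 1 | 1 = 1. Stack: [1]
STORE_FAST x → x=1. Stack: []
LOAD_FAST_LOAD_FAST x,b → push 1,-5. Stack: [1, -5]
COMPARE_OP bool(>) → 1 vs -5 = True. Stack: [True]
POP_JUMP_IF_FALSE → pop True; no jump. Stack: []
LOAD_FAST_LOAD_FAST x,x → push 1,1. Stack: [1, 1]
BINARY_OP + → 1 + 1 = 2. Stack: [2]
STORE_FAST u → u=2. Stack: []
LOAD_FAST_LOAD_FAST b,x → push -5,1. Stack: [-5, 1]
BINARY_OP // → -5 // 1 = -5. Stack: [-5]
STORE_FAST q → q=-5. Stack: []
LOAD_FAST_LOAD_FAST a,q → push 23,-5. Stack: [23, -5]
BINARY_OP - → 23 - -5 = 28. Stack: [28]
LOAD_FAST u → push 2. Stack: [28, 2]
BINARY_OP % → 28 % 2 = 0. Stack: [0]
STORE_FAST m → m=0. Stack: []
LOAD_FAST u → push 2. Stack: [2]
RETURN_VALUE → return 2.

2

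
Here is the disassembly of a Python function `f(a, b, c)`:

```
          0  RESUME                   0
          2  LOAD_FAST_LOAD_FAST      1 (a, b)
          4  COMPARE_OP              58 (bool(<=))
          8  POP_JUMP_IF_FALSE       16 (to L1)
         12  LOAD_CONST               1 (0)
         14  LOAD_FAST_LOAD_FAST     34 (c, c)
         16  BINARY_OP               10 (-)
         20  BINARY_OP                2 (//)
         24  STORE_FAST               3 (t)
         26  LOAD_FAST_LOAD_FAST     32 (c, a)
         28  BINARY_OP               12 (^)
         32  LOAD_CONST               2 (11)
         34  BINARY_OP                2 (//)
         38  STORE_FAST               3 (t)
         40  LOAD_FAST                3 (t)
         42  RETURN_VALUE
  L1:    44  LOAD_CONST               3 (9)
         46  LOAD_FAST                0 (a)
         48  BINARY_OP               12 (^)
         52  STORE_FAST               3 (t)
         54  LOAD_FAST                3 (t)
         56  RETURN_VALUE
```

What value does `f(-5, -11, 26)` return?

-14

LOAD_FAST_LOAD_FAST a,b → push -5,-11. Stack: [-5, -11]
COMPARE_OP bool(<=) → -5 vs -11 = False. Stack: [False]
POP_JUMP_IF_FALSE → pop False; jump. Stack: []
LOAD_CONST → push 9. Stack: [9]
LOAD_FAST a → push -5. Stack: [9, -5]
BINARY_OP ^ → 9 ^ -5 = -14. Stack: [-14]
STORE_FAST t → t=-14. Stack: []
LOAD_FAST t → push -14. Stack: [-14]
RETURN_VALUE → return -14.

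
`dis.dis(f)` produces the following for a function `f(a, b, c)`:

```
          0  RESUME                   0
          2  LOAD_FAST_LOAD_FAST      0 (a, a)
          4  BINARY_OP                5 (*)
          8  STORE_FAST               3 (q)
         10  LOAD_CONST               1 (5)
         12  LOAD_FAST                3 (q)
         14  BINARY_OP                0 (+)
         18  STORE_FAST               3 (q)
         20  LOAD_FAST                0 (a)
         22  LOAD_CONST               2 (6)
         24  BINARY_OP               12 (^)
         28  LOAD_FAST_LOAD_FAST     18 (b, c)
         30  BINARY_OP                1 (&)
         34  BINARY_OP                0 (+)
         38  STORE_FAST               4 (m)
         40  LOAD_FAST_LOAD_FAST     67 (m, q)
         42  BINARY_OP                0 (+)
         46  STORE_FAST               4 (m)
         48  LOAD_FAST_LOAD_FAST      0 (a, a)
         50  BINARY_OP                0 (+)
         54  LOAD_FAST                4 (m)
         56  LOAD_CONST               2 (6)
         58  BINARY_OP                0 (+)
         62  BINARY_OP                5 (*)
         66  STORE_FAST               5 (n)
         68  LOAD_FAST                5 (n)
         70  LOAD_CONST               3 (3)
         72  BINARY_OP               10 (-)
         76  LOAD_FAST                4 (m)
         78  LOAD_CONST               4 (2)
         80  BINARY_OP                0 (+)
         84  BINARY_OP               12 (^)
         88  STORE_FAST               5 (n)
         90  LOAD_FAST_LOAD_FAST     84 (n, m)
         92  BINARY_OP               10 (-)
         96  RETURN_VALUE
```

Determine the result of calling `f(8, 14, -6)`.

LOAD_FAST_LOAD_FAST a,a → push 8,8. Stack: [8, 8]
BINARY_OP * → 8 * 8 = 64. Stack: [64]
STORE_FAST q → q=64. Stack: []
LOAD_CONST → push 5. Stack: [5]
LOAD_FAST q → push 64. Stack: [5, 64]
BINARY_OP + → 5 + 64 = 69. Stack: [69]
STORE_FAST q → q=69. Stack: []
LOAD_FAST a → push 8. Stack: [8]
LOAD_CONST → push 6. Stack: [8, 6]
BINARY_OP ^ → 8 ^ 6 = 14. Stack: [14]
LOAD_FAST_LOAD_FAST b,c → push 14,-6. Stack: [14, 14, -6]
BINARY_OP & → 14 & -6 = 10. Stack: [14, 10]
BINARY_OP + → 14 + 10 = 24. Stack: [24]
STORE_FAST m → m=24. Stack: []
LOAD_FAST_LOAD_FAST m,q → push 24,69. Stack: [24, 69]
BINARY_OP + → 24 + 69 = 93. Stack: [93]
STORE_FAST m → m=93. Stack: []
LOAD_FAST_LOAD_FAST a,a → push 8,8. Stack: [8, 8]
BINARY_OP + → 8 + 8 = 16. Stack: [16]
LOAD_FAST m → push 93. Stack: [16, 93]
LOAD_CONST → push 6. Stack: [16, 93, 6]
BINARY_OP + → 93 + 6 = 99. Stack: [16, 99]
BINARY_OP * → 16 * 99 = 1584. Stack: [1584]
STORE_FAST n → n=1584. Stack: []
LOAD_FAST n → push 1584. Stack: [1584]
LOAD_CONST → push 3. Stack: [1584, 3]
BINARY_OP - → 1584 - 3 = 1581. Stack: [1581]
LOAD_FAST m → push 93. Stack: [1581, 93]
LOAD_CONST → push 2. Stack: [1581, 93, 2]
BINARY_OP + → 93 + 2 = 95. Stack: [1581, 95]
BINARY_OP ^ → 1581 ^ 95 = 1650. Stack: [1650]
STORE_FAST n → n=1650. Stack: []
LOAD_FAST_LOAD_FAST n,m → push 1650,93. Stack: [1650, 93]
BINARY_OP - → 1650 - 93 = 1557. Stack: [1557]
RETURN_VALUE → return 1557.

1557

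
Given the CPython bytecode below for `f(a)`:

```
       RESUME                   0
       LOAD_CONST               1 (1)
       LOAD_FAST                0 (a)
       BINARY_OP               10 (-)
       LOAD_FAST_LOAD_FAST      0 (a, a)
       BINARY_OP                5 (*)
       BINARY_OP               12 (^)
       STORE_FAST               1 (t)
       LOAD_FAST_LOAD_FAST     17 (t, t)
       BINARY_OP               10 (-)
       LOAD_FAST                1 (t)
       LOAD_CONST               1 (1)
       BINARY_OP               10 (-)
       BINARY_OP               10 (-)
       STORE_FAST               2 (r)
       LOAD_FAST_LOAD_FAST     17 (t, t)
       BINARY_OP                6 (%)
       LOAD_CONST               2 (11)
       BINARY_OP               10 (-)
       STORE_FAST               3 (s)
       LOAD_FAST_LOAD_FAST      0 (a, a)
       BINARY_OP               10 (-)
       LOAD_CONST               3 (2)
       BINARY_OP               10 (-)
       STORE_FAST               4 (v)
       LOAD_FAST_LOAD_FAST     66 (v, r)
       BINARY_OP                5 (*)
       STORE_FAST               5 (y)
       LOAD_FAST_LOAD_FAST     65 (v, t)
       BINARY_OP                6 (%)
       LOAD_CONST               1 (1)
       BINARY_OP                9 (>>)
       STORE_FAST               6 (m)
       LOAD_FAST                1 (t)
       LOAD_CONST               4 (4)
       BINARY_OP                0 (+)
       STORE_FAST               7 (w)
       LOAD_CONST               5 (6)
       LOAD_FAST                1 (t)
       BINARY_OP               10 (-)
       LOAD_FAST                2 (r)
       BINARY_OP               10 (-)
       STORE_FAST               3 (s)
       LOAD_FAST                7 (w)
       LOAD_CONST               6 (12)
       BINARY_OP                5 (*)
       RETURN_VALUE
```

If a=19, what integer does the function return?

-4476

LOAD_CONST → push 1. Stack: [1]
LOAD_FAST a → push 19. Stack: [1, 19]
BINARY_OP - → 1 - 19 = -18. Stack: [-18]
LOAD_FAST_LOAD_FAST a,a → push 19,19. Stack: [-18, 19, 19]
BINARY_OP * → 19 * 19 = 361. Stack: [-18, 361]
BINARY_OP ^ → -18 ^ 361 = -377. Stack: [-377]
STORE_FAST t → t=-377. Stack: []
LOAD_FAST_LOAD_FAST t,t → push -377,-377. Stack: [-377, -377]
BINARY_OP - → -377 - -377 = 0. Stack: [0]
LOAD_FAST t → push -377. Stack: [0, -377]
LOAD_CONST → push 1. Stack: [0, -377, 1]
BINARY_OP - → -377 - 1 = -378. Stack: [0, -378]
BINARY_OP - → 0 - -378 = 378. Stack: [378]
STORE_FAST r → r=378. Stack: []
LOAD_FAST_LOAD_FAST t,t → push -377,-377. Stack: [-377, -377]
BINARY_OP % → -377 % -377 = 0. Stack: [0]
LOAD_CONST → push 11. Stack: [0, 11]
BINARY_OP - → 0 - 11 = -11. Stack: [-11]
STORE_FAST s → s=-11. Stack: []
LOAD_FAST_LOAD_FAST a,a → push 19,19. Stack: [19, 19]
BINARY_OP - → 19 - 19 = 0. Stack: [0]
LOAD_CONST → push 2. Stack: [0, 2]
BINARY_OP - → 0 - 2 = -2. Stack: [-2]
STORE_FAST v → v=-2. Stack: []
LOAD_FAST_LOAD_FAST v,r → push -2,378. Stack: [-2, 378]
BINARY_OP * → -2 * 378 = -756. Stack: [-756]
STORE_FAST y → y=-756. Stack: []
LOAD_FAST_LOAD_FAST v,t → push -2,-377. Stack: [-2, -377]
BINARY_OP % → -2 % -377 = -2. Stack: [-2]
LOAD_CONST → push 1. Stack: [-2, 1]
BINARY_OP >> → -2 >> 1 = -1. Stack: [-1]
STORE_FAST m → m=-1. Stack: []
LOAD_FAST t → push -377. Stack: [-377]
LOAD_CONST → push 4. Stack: [-377, 4]
BINARY_OP + → -377 + 4 = -373. Stack: [-373]
STORE_FAST w → w=-373. Stack: []
LOAD_CONST → push 6. Stack: [6]
LOAD_FAST t → push -377. Stack: [6, -377]
BINARY_OP - → 6 - -377 = 383. Stack: [383]
LOAD_FAST r → push 378. Stack: [383, 378]
BINARY_OP - → 383 - 378 = 5. Stack: [5]
STORE_FAST s → s=5. Stack: []
LOAD_FAST w → push -373. Stack: [-373]
LOAD_CONST → push 12. Stack: [-373, 12]
BINARY_OP * → -373 * 12 = -4476. Stack: [-4476]
RETURN_VALUE → return -4476.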